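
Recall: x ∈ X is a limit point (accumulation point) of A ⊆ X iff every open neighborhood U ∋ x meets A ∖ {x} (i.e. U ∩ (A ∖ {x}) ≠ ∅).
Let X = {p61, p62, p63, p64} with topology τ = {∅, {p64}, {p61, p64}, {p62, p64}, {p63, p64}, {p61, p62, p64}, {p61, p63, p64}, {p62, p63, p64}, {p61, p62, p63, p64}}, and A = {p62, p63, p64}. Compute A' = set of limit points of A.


A' = {p61, p62, p63}

For each x ∈ X, list the open sets U ∈ τ with x ∈ U, then check whether U ∩ (A ∖ {x}) ≠ ∅ for every such U.
  x = p61: opens ∋ x are {p61, p64}, {p61, p62, p64}, {p61, p63, p64}, {p61, p62, p63, p64}; each meets A ∖ {p61}, so x IS a limit point.
  x = p62: opens ∋ x are {p62, p64}, {p61, p62, p64}, {p62, p63, p64}, {p61, p62, p63, p64}; each meets A ∖ {p62}, so x IS a limit point.
  x = p63: opens ∋ x are {p63, p64}, {p61, p63, p64}, {p62, p63, p64}, {p61, p62, p63, p64}; each meets A ∖ {p63}, so x IS a limit point.
  x = p64: open {p64} ∋ x has {p64} ∩ (A ∖ {p64}) = ∅, so x is NOT a limit point.
Collecting: A' = {p61, p62, p63}.


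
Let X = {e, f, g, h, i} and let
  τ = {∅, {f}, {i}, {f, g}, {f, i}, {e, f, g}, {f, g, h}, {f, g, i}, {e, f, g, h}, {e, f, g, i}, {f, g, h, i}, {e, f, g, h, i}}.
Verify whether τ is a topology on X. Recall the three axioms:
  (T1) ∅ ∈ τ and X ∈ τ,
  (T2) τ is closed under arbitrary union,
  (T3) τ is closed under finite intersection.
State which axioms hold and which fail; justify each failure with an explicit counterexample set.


τ IS a topology on X.

Axiom (T1): ∅ ∈ τ? Yes; X ∈ τ? Yes.
Axiom (T2/T3): check pairwise unions and intersections of members of τ.
All pairwise intersections and unions checked — each lies in τ. Therefore τ satisfies (T1), (T2), (T3): it IS a topology on X.


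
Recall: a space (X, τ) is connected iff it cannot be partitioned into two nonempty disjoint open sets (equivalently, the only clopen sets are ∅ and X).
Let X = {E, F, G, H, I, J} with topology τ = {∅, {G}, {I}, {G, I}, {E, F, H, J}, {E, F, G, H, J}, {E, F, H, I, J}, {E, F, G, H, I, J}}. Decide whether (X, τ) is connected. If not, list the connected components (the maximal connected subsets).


(X, τ) is disconnected; components = [{G}, {I}, {E, F, H, J}].

Find clopen sets (U ∈ τ with X ∖ U ∈ τ):
  U = ∅, X ∖ U = {E, F, G, H, I, J} — both open, so U is clopen.
  U = {G}, X ∖ U = {E, F, H, I, J} — both open, so U is clopen.
  U = {I}, X ∖ U = {E, F, G, H, J} — both open, so U is clopen.
  U = {G, I}, X ∖ U = {E, F, H, J} — both open, so U is clopen.
  U = {E, F, H, J}, X ∖ U = {G, I} — both open, so U is clopen.
  U = {E, F, G, H, J}, X ∖ U = {I} — both open, so U is clopen.
  U = {E, F, H, I, J}, X ∖ U = {G} — both open, so U is clopen.
  U = {E, F, G, H, I, J}, X ∖ U = ∅ — both open, so U is clopen.
Nontrivial clopen(s) exist: e.g. {E, F, H, J}. So (X, τ) is disconnected.
Compute connected components by grouping points that agree on all clopens:
  component: {G}
  component: {I}
  component: {E, F, H, J}


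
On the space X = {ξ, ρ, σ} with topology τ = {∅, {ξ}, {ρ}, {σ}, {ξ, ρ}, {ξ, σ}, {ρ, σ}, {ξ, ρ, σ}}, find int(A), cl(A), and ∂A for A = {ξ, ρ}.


int(A) = {ξ, ρ}, cl(A) = {ξ, ρ}, ∂A = ∅.

Closed sets in (X, τ) are complements of opens:
  closed(X, τ) = {∅, {ξ}, {ρ}, {σ}, {ξ, ρ}, {ξ, σ}, {ρ, σ}, {ξ, ρ, σ}}.
int(A) = ⋃ {U ∈ τ : U ⊆ A}. Opens contained in A: ∅, {ξ}, {ρ}, {ξ, ρ}.
Taking the union of these: int(A) = {ξ, ρ}.
cl(A) = ⋂ {C closed : A ⊆ C}. Closed sets containing A: {ξ, ρ}, {ξ, ρ, σ}.
Intersecting these: cl(A) = {ξ, ρ}.
∂A = cl(A) ∖ int(A) = {ξ, ρ} ∖ {ξ, ρ} = ∅.


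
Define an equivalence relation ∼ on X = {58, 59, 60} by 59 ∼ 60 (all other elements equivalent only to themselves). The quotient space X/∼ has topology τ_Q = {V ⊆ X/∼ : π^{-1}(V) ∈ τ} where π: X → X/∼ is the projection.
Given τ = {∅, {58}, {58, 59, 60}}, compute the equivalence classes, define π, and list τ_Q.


X/∼ = {[58], [59=60]}; |τ_Q| = 3.

Equivalence classes: [58], [59=60].
Quotient map π: X → X/∼ sends 58 ↦ [58], 59 ↦ [59=60], 60 ↦ [59=60].
For each subset V ⊆ X/∼, compute π^{-1}(V) ⊆ X and check whether π^{-1}(V) ∈ τ. V is open in τ_Q iff π^{-1}(V) ∈ τ.
  V = {}: π^{-1}(V) = ∅ ∈ τ ✓.
  V = {[58]}: π^{-1}(V) = {58} ∈ τ ✓.
  V = {[59=60]}: π^{-1}(V) = {59, 60} ∉ τ ✗.
  V = {[58], [59=60]}: π^{-1}(V) = {58, 59, 60} ∈ τ ✓.
Open sets in the quotient: τ_Q = {{}, {[58]}, {[58], [59=60]}} (3 elements).


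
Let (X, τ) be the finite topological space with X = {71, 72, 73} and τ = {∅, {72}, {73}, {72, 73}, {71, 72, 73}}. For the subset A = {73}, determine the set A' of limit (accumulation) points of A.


A' = {71}

For each x ∈ X, list the open sets U ∈ τ with x ∈ U, then check whether U ∩ (A ∖ {x}) ≠ ∅ for every such U.
  x = 71: opens ∋ x are {71, 72, 73}; each meets A ∖ {71}, so x IS a limit point.
  x = 72: open {72} ∋ x has {72} ∩ (A ∖ {72}) = ∅, so x is NOT a limit point.
  x = 73: open {73} ∋ x has {73} ∩ (A ∖ {73}) = ∅, so x is NOT a limit point.
Collecting: A' = {71}.


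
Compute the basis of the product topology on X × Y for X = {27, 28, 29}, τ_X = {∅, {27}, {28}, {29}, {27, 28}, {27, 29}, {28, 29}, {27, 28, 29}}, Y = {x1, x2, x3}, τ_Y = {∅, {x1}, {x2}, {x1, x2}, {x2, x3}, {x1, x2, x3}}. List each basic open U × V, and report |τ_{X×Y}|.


Basis B = {∅ × ∅, {27} × {x1}, {27} × {x2}, {28} × {x1}, {28} × {x2}, {29} × {x1}, {29} × {x2}, {27} × {x1, x2}, {27, 28} × {x1}, {27, 29} × {x1}, {27} × {x2, x3}, {27, 28} × {x2}, {27, 29} × {x2}, {28} × {x1, x2}, {28, 29} × {x1}, {28} × {x2, x3}, {28, 29} × {x2}, {29} × {x1, x2}, {29} × {x2, x3}, {27} × {x1, x2, x3}, {27, 28, 29} × {x1}, {27, 28, 29} × {x2}, {28} × {x1, x2, x3}, {29} × {x1, x2, x3}, {27, 28} × {x1, x2}, {27, 29} × {x1, x2}, {27, 28} × {x2, x3}, {27, 29} × {x2, x3}, {28, 29} × {x1, x2}, {28, 29} × {x2, x3}, {27, 28} × {x1, x2, x3}, {27, 29} × {x1, x2, x3}, {27, 28, 29} × {x1, x2}, {27, 28, 29} × {x2, x3}, {28, 29} × {x1, x2, x3}, {27, 28, 29} × {x1, x2, x3}}; |τ_{X×Y}| = 216.

Enumerate products U × V with U ∈ τ_X, V ∈ τ_Y (deduplicated):
  ∅ × ∅ = {} (∅)
  {27} × {x1} = {(27,x1)}
  {27} × {x2} = {(27,x2)}
  {28} × {x1} = {(28,x1)}
  {28} × {x2} = {(28,x2)}
  {29} × {x1} = {(29,x1)}
  {29} × {x2} = {(29,x2)}
  {27} × {x1, x2} = {(27,x1), (27,x2)}
  {27, 28} × {x1} = {(27,x1), (28,x1)}
  {27, 29} × {x1} = {(27,x1), (29,x1)}
  {27} × {x2, x3} = {(27,x2), (27,x3)}
  {27, 28} × {x2} = {(27,x2), (28,x2)}
  {27, 29} × {x2} = {(27,x2), (29,x2)}
  {28} × {x1, x2} = {(28,x1), (28,x2)}
  {28, 29} × {x1} = {(28,x1), (29,x1)}
  {28} × {x2, x3} = {(28,x2), (28,x3)}
  {28, 29} × {x2} = {(28,x2), (29,x2)}
  {29} × {x1, x2} = {(29,x1), (29,x2)}
  {29} × {x2, x3} = {(29,x2), (29,x3)}
  {27} × {x1, x2, x3} = {(27,x1), (27,x2), (27,x3)}
  {27, 28, 29} × {x1} = {(27,x1), (28,x1), (29,x1)}
  {27, 28, 29} × {x2} = {(27,x2), (28,x2), (29,x2)}
  {28} × {x1, x2, x3} = {(28,x1), (28,x2), (28,x3)}
  {29} × {x1, x2, x3} = {(29,x1), (29,x2), (29,x3)}
  {27, 28} × {x1, x2} = {(27,x1), (27,x2), (28,x1), (28,x2)}
  {27, 29} × {x1, x2} = {(27,x1), (27,x2), (29,x1), (29,x2)}
  {27, 28} × {x2, x3} = {(27,x2), (27,x3), (28,x2), (28,x3)}
  {27, 29} × {x2, x3} = {(27,x2), (27,x3), (29,x2), (29,x3)}
  {28, 29} × {x1, x2} = {(28,x1), (28,x2), (29,x1), (29,x2)}
  {28, 29} × {x2, x3} = {(28,x2), (28,x3), (29,x2), (29,x3)}
  {27, 28} × {x1, x2, x3} = {(27,x1), (27,x2), (27,x3), (28,x1), (28,x2), (28,x3)}
  {27, 29} × {x1, x2, x3} = {(27,x1), (27,x2), (27,x3), (29,x1), (29,x2), (29,x3)}
  {27, 28, 29} × {x1, x2} = {(27,x1), (27,x2), (28,x1), (28,x2), (29,x1), (29,x2)}
  {27, 28, 29} × {x2, x3} = {(27,x2), (27,x3), (28,x2), (28,x3), (29,x2), (29,x3)}
  {28, 29} × {x1, x2, x3} = {(28,x1), (28,x2), (28,x3), (29,x1), (29,x2), (29,x3)}
  {27, 28, 29} × {x1, x2, x3} = {(27,x1), (27,x2), (27,x3), (28,x1), (28,x2), (28,x3), (29,x1), (29,x2), (29,x3)}
These 36 distinct sets form the basis B.
Close under arbitrary unions to get τ_{X×Y}; counting gives |τ_{X×Y}| = 216.


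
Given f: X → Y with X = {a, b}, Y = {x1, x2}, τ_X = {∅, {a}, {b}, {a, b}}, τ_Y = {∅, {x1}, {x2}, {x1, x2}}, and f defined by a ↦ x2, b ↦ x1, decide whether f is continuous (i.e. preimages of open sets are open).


f IS continuous.

Compute f^{-1}(U) for each U ∈ τ_Y:
  U = ∅: f^{-1}(U) = ∅ ∈ τ_X ✓.
  U = {x1}: f^{-1}(U) = {b} ∈ τ_X ✓.
  U = {x2}: f^{-1}(U) = {a} ∈ τ_X ✓.
  U = {x1, x2}: f^{-1}(U) = {a, b} ∈ τ_X ✓.
Every preimage lies in τ_X, so f IS continuous.


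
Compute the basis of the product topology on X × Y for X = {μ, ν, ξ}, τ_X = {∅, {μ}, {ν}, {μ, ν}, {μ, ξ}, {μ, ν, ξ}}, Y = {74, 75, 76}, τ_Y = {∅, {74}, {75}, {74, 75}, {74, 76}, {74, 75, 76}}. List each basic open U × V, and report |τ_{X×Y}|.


Basis B = {∅ × ∅, {μ} × {74}, {μ} × {75}, {ν} × {74}, {ν} × {75}, {μ} × {74, 75}, {μ} × {74, 76}, {μ, ν} × {74}, {μ, ξ} × {74}, {μ, ν} × {75}, {μ, ξ} × {75}, {ν} × {74, 75}, {ν} × {74, 76}, {μ} × {74, 75, 76}, {μ, ν, ξ} × {74}, {μ, ν, ξ} × {75}, {ν} × {74, 75, 76}, {μ, ν} × {74, 75}, {μ, ξ} × {74, 75}, {μ, ν} × {74, 76}, {μ, ξ} × {74, 76}, {μ, ν} × {74, 75, 76}, {μ, ξ} × {74, 75, 76}, {μ, ν, ξ} × {74, 75}, {μ, ν, ξ} × {74, 76}, {μ, ν, ξ} × {74, 75, 76}}; |τ_{X×Y}| = 108.

Enumerate products U × V with U ∈ τ_X, V ∈ τ_Y (deduplicated):
  ∅ × ∅ = {} (∅)
  {μ} × {74} = {(μ,74)}
  {μ} × {75} = {(μ,75)}
  {ν} × {74} = {(ν,74)}
  {ν} × {75} = {(ν,75)}
  {μ} × {74, 75} = {(μ,74), (μ,75)}
  {μ} × {74, 76} = {(μ,74), (μ,76)}
  {μ, ν} × {74} = {(μ,74), (ν,74)}
  {μ, ξ} × {74} = {(μ,74), (ξ,74)}
  {μ, ν} × {75} = {(μ,75), (ν,75)}
  {μ, ξ} × {75} = {(μ,75), (ξ,75)}
  {ν} × {74, 75} = {(ν,74), (ν,75)}
  {ν} × {74, 76} = {(ν,74), (ν,76)}
  {μ} × {74, 75, 76} = {(μ,74), (μ,75), (μ,76)}
  {μ, ν, ξ} × {74} = {(μ,74), (ν,74), (ξ,74)}
  {μ, ν, ξ} × {75} = {(μ,75), (ν,75), (ξ,75)}
  {ν} × {74, 75, 76} = {(ν,74), (ν,75), (ν,76)}
  {μ, ν} × {74, 75} = {(μ,74), (μ,75), (ν,74), (ν,75)}
  {μ, ξ} × {74, 75} = {(μ,74), (μ,75), (ξ,74), (ξ,75)}
  {μ, ν} × {74, 76} = {(μ,74), (μ,76), (ν,74), (ν,76)}
  {μ, ξ} × {74, 76} = {(μ,74), (μ,76), (ξ,74), (ξ,76)}
  {μ, ν} × {74, 75, 76} = {(μ,74), (μ,75), (μ,76), (ν,74), (ν,75), (ν,76)}
  {μ, ξ} × {74, 75, 76} = {(μ,74), (μ,75), (μ,76), (ξ,74), (ξ,75), (ξ,76)}
  {μ, ν, ξ} × {74, 75} = {(μ,74), (μ,75), (ν,74), (ν,75), (ξ,74), (ξ,75)}
  {μ, ν, ξ} × {74, 76} = {(μ,74), (μ,76), (ν,74), (ν,76), (ξ,74), (ξ,76)}
  {μ, ν, ξ} × {74, 75, 76} = {(μ,74), (μ,75), (μ,76), (ν,74), (ν,75), (ν,76), (ξ,74), (ξ,75), (ξ,76)}
These 26 distinct sets form the basis B.
Close under arbitrary unions to get τ_{X×Y}; counting gives |τ_{X×Y}| = 108.


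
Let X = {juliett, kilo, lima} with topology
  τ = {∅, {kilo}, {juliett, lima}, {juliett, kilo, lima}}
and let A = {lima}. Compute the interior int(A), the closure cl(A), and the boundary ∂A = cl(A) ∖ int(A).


int(A) = ∅, cl(A) = {juliett, lima}, ∂A = {juliett, lima}.

Closed sets in (X, τ) are complements of opens:
  closed(X, τ) = {∅, {kilo}, {juliett, lima}, {juliett, kilo, lima}}.
int(A) = ⋃ {U ∈ τ : U ⊆ A}. Opens contained in A: ∅.
Taking the union of these: int(A) = ∅.
cl(A) = ⋂ {C closed : A ⊆ C}. Closed sets containing A: {juliett, lima}, {juliett, kilo, lima}.
Intersecting these: cl(A) = {juliett, lima}.
∂A = cl(A) ∖ int(A) = {juliett, lima} ∖ ∅ = {juliett, lima}.


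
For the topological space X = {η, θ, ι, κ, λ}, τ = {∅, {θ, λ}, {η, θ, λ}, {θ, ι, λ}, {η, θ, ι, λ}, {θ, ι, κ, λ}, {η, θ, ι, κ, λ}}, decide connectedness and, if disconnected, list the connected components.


(X, τ) is connected.

Find clopen sets (U ∈ τ with X ∖ U ∈ τ):
  U = ∅, X ∖ U = {η, θ, ι, κ, λ} — both open, so U is clopen.
  U = {η, θ, ι, κ, λ}, X ∖ U = ∅ — both open, so U is clopen.
Only trivial clopens (∅ and X) exist, so (X, τ) is connected.
Compute connected components by grouping points that agree on all clopens:
  component: {η, θ, ι, κ, λ}


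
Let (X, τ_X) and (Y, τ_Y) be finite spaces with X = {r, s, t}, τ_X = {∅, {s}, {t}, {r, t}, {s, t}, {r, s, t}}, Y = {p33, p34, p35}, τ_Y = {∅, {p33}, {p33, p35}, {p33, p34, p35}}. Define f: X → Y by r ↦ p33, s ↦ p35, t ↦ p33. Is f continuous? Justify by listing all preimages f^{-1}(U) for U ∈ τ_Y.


f IS continuous.

Compute f^{-1}(U) for each U ∈ τ_Y:
  U = ∅: f^{-1}(U) = ∅ ∈ τ_X ✓.
  U = {p33}: f^{-1}(U) = {r, t} ∈ τ_X ✓.
  U = {p33, p35}: f^{-1}(U) = {r, s, t} ∈ τ_X ✓.
  U = {p33, p34, p35}: f^{-1}(U) = {r, s, t} ∈ τ_X ✓.
Every preimage lies in τ_X, so f IS continuous.


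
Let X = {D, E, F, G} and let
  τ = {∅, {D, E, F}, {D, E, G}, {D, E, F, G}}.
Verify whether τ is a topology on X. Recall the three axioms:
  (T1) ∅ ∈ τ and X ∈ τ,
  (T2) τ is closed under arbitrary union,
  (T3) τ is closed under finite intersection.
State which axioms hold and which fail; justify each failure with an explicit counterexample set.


τ is NOT a topology on X.

Axiom (T1): ∅ ∈ τ? Yes; X ∈ τ? Yes.
Axiom (T2/T3): check pairwise unions and intersections of members of τ.
Counterexample for (T3): {D, E, F} ∩ {D, E, G} = {D, E} ∉ τ. Therefore τ is NOT a topology.


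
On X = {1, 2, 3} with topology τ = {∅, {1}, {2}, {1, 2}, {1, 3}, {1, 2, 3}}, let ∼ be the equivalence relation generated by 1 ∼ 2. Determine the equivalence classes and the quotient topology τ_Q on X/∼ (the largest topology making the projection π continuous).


X/∼ = {[1=2], [3]}; |τ_Q| = 3.

Equivalence classes: [1=2], [3].
Quotient map π: X → X/∼ sends 1 ↦ [1=2], 2 ↦ [1=2], 3 ↦ [3].
For each subset V ⊆ X/∼, compute π^{-1}(V) ⊆ X and check whether π^{-1}(V) ∈ τ. V is open in τ_Q iff π^{-1}(V) ∈ τ.
  V = {}: π^{-1}(V) = ∅ ∈ τ ✓.
  V = {[1=2]}: π^{-1}(V) = {1, 2} ∈ τ ✓.
  V = {[3]}: π^{-1}(V) = {3} ∉ τ ✗.
  V = {[1=2], [3]}: π^{-1}(V) = {1, 2, 3} ∈ τ ✓.
Open sets in the quotient: τ_Q = {{}, {[1=2]}, {[1=2], [3]}} (3 elements).


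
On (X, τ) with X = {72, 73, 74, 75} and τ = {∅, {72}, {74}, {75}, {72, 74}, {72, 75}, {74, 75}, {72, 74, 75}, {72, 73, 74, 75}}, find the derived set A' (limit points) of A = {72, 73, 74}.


A' = {73}

For each x ∈ X, list the open sets U ∈ τ with x ∈ U, then check whether U ∩ (A ∖ {x}) ≠ ∅ for every such U.
  x = 72: open {72} ∋ x has {72} ∩ (A ∖ {72}) = ∅, so x is NOT a limit point.
  x = 73: opens ∋ x are {72, 73, 74, 75}; each meets A ∖ {73}, so x IS a limit point.
  x = 74: open {74} ∋ x has {74} ∩ (A ∖ {74}) = ∅, so x is NOT a limit point.
  x = 75: open {75} ∋ x has {75} ∩ (A ∖ {75}) = ∅, so x is NOT a limit point.
Collecting: A' = {73}.


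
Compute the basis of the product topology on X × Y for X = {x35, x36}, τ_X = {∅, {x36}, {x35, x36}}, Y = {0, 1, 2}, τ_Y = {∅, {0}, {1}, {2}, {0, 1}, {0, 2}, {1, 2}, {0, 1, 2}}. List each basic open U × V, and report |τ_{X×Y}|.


Basis B = {∅ × ∅, {x36} × {0}, {x36} × {1}, {x36} × {2}, {x35, x36} × {0}, {x35, x36} × {1}, {x35, x36} × {2}, {x36} × {0, 1}, {x36} × {0, 2}, {x36} × {1, 2}, {x36} × {0, 1, 2}, {x35, x36} × {0, 1}, {x35, x36} × {0, 2}, {x35, x36} × {1, 2}, {x35, x36} × {0, 1, 2}}; |τ_{X×Y}| = 27.

Enumerate products U × V with U ∈ τ_X, V ∈ τ_Y (deduplicated):
  ∅ × ∅ = {} (∅)
  {x36} × {0} = {(x36,0)}
  {x36} × {1} = {(x36,1)}
  {x36} × {2} = {(x36,2)}
  {x35, x36} × {0} = {(x35,0), (x36,0)}
  {x35, x36} × {1} = {(x35,1), (x36,1)}
  {x35, x36} × {2} = {(x35,2), (x36,2)}
  {x36} × {0, 1} = {(x36,0), (x36,1)}
  {x36} × {0, 2} = {(x36,0), (x36,2)}
  {x36} × {1, 2} = {(x36,1), (x36,2)}
  {x36} × {0, 1, 2} = {(x36,0), (x36,1), (x36,2)}
  {x35, x36} × {0, 1} = {(x35,0), (x35,1), (x36,0), (x36,1)}
  {x35, x36} × {0, 2} = {(x35,0), (x35,2), (x36,0), (x36,2)}
  {x35, x36} × {1, 2} = {(x35,1), (x35,2), (x36,1), (x36,2)}
  {x35, x36} × {0, 1, 2} = {(x35,0), (x35,1), (x35,2), (x36,0), (x36,1), (x36,2)}
These 15 distinct sets form the basis B.
Close under arbitrary unions to get τ_{X×Y}; counting gives |τ_{X×Y}| = 27.


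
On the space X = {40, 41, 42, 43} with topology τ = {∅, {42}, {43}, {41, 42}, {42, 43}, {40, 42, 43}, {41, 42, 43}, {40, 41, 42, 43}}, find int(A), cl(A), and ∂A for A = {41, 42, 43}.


int(A) = {41, 42, 43}, cl(A) = {40, 41, 42, 43}, ∂A = {40}.

Closed sets in (X, τ) are complements of opens:
  closed(X, τ) = {∅, {40}, {41}, {40, 41}, {40, 43}, {40, 41, 42}, {40, 41, 43}, {40, 41, 42, 43}}.
int(A) = ⋃ {U ∈ τ : U ⊆ A}. Opens contained in A: ∅, {42}, {43}, {41, 42}, {42, 43}, {41, 42, 43}.
Taking the union of these: int(A) = {41, 42, 43}.
cl(A) = ⋂ {C closed : A ⊆ C}. Closed sets containing A: {40, 41, 42, 43}.
Intersecting these: cl(A) = {40, 41, 42, 43}.
∂A = cl(A) ∖ int(A) = {40, 41, 42, 43} ∖ {41, 42, 43} = {40}.


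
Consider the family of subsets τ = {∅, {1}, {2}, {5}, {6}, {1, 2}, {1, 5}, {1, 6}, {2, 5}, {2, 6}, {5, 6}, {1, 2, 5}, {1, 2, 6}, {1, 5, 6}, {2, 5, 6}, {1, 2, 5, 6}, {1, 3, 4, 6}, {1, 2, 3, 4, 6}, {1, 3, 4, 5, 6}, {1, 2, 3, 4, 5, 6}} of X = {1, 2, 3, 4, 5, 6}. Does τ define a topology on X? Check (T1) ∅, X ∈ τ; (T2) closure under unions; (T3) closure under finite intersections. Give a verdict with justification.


τ IS a topology on X.

Axiom (T1): ∅ ∈ τ? Yes; X ∈ τ? Yes.
Axiom (T2/T3): check pairwise unions and intersections of members of τ.
All pairwise intersections and unions checked — each lies in τ. Therefore τ satisfies (T1), (T2), (T3): it IS a topology on X.


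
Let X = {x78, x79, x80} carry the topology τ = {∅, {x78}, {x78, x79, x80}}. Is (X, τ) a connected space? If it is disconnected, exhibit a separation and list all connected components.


(X, τ) is connected.

Find clopen sets (U ∈ τ with X ∖ U ∈ τ):
  U = ∅, X ∖ U = {x78, x79, x80} — both open, so U is clopen.
  U = {x78, x79, x80}, X ∖ U = ∅ — both open, so U is clopen.
Only trivial clopens (∅ and X) exist, so (X, τ) is connected.
Compute connected components by grouping points that agree on all clopens:
  component: {x78, x79, x80}


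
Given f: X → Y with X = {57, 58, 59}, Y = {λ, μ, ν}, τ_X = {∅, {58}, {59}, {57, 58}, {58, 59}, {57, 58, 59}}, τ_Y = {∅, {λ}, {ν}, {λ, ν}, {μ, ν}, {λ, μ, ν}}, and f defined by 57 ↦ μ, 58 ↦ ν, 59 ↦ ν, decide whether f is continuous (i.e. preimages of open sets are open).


f IS continuous.

Compute f^{-1}(U) for each U ∈ τ_Y:
  U = ∅: f^{-1}(U) = ∅ ∈ τ_X ✓.
  U = {λ}: f^{-1}(U) = ∅ ∈ τ_X ✓.
  U = {ν}: f^{-1}(U) = {58, 59} ∈ τ_X ✓.
  U = {λ, ν}: f^{-1}(U) = {58, 59} ∈ τ_X ✓.
  U = {μ, ν}: f^{-1}(U) = {57, 58, 59} ∈ τ_X ✓.
  U = {λ, μ, ν}: f^{-1}(U) = {57, 58, 59} ∈ τ_X ✓.
Every preimage lies in τ_X, so f IS continuous.


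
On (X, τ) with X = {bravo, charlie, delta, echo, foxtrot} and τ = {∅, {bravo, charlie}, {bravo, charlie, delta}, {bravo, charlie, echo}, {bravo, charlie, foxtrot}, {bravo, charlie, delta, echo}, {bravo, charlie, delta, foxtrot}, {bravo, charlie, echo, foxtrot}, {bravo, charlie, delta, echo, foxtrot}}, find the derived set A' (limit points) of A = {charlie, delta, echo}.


A' = {bravo, delta, echo, foxtrot}

For each x ∈ X, list the open sets U ∈ τ with x ∈ U, then check whether U ∩ (A ∖ {x}) ≠ ∅ for every such U.
  x = bravo: opens ∋ x are {bravo, charlie}, {bravo, charlie, delta}, {bravo, charlie, echo}, {bravo, charlie, foxtrot}, {bravo, charlie, delta, echo}, {bravo, charlie, delta, foxtrot}, {bravo, charlie, echo, foxtrot}, {bravo, charlie, delta, echo, foxtrot}; each meets A ∖ {bravo}, so x IS a limit point.
  x = charlie: open {bravo, charlie} ∋ x has {bravo, charlie} ∩ (A ∖ {charlie}) = ∅, so x is NOT a limit point.
  x = delta: opens ∋ x are {bravo, charlie, delta}, {bravo, charlie, delta, echo}, {bravo, charlie, delta, foxtrot}, {bravo, charlie, delta, echo, foxtrot}; each meets A ∖ {delta}, so x IS a limit point.
  x = echo: opens ∋ x are {bravo, charlie, echo}, {bravo, charlie, delta, echo}, {bravo, charlie, echo, foxtrot}, {bravo, charlie, delta, echo, foxtrot}; each meets A ∖ {echo}, so x IS a limit point.
  x = foxtrot: opens ∋ x are {bravo, charlie, foxtrot}, {bravo, charlie, delta, foxtrot}, {bravo, charlie, echo, foxtrot}, {bravo, charlie, delta, echo, foxtrot}; each meets A ∖ {foxtrot}, so x IS a limit point.
Collecting: A' = {bravo, delta, echo, foxtrot}.


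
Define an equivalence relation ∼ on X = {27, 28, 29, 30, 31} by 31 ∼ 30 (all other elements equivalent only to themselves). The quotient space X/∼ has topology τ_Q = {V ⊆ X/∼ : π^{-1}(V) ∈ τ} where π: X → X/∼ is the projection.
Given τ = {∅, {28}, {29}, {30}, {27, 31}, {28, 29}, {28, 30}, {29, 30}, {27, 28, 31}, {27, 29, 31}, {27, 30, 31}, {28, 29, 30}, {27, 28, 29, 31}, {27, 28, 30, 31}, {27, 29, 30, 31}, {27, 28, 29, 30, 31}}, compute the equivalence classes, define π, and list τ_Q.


X/∼ = {[27], [28], [29], [30=31]}; |τ_Q| = 8.

Equivalence classes: [27], [28], [29], [30=31].
Quotient map π: X → X/∼ sends 27 ↦ [27], 28 ↦ [28], 29 ↦ [29], 30 ↦ [30=31], 31 ↦ [30=31].
For each subset V ⊆ X/∼, compute π^{-1}(V) ⊆ X and check whether π^{-1}(V) ∈ τ. V is open in τ_Q iff π^{-1}(V) ∈ τ.
  V = {}: π^{-1}(V) = ∅ ∈ τ ✓.
  V = {[27]}: π^{-1}(V) = {27} ∉ τ ✗.
  V = {[28]}: π^{-1}(V) = {28} ∈ τ ✓.
  V = {[27], [28]}: π^{-1}(V) = {27, 28} ∉ τ ✗.
  V = {[29]}: π^{-1}(V) = {29} ∈ τ ✓.
  V = {[27], [29]}: π^{-1}(V) = {27, 29} ∉ τ ✗.
  V = {[28], [29]}: π^{-1}(V) = {28, 29} ∈ τ ✓.
  V = {[27], [28], [29]}: π^{-1}(V) = {27, 28, 29} ∉ τ ✗.
  V = {[30=31]}: π^{-1}(V) = {30, 31} ∉ τ ✗.
  V = {[27], [30=31]}: π^{-1}(V) = {27, 30, 31} ∈ τ ✓.
  V = {[28], [30=31]}: π^{-1}(V) = {28, 30, 31} ∉ τ ✗.
  V = {[27], [28], [30=31]}: π^{-1}(V) = {27, 28, 30, 31} ∈ τ ✓.
  V = {[29], [30=31]}: π^{-1}(V) = {29, 30, 31} ∉ τ ✗.
  V = {[27], [29], [30=31]}: π^{-1}(V) = {27, 29, 30, 31} ∈ τ ✓.
  V = {[28], [29], [30=31]}: π^{-1}(V) = {28, 29, 30, 31} ∉ τ ✗.
  V = {[27], [28], [29], [30=31]}: π^{-1}(V) = {27, 28, 29, 30, 31} ∈ τ ✓.
Open sets in the quotient: τ_Q = {{}, {[28]}, {[29]}, {[28], [29]}, {[27], [30=31]}, {[27], [28], [30=31]}, {[27], [29], [30=31]}, {[27], [28], [29], [30=31]}} (8 elements).


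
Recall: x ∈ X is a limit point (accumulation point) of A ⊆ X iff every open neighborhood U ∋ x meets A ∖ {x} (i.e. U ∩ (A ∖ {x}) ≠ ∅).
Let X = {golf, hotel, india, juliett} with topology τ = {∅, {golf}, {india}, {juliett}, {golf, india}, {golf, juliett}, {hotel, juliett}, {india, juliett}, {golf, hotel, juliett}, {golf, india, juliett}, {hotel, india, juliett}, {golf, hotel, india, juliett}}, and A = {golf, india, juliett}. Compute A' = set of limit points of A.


A' = {hotel}

For each x ∈ X, list the open sets U ∈ τ with x ∈ U, then check whether U ∩ (A ∖ {x}) ≠ ∅ for every such U.
  x = golf: open {golf} ∋ x has {golf} ∩ (A ∖ {golf}) = ∅, so x is NOT a limit point.
  x = hotel: opens ∋ x are {hotel, juliett}, {golf, hotel, juliett}, {hotel, india, juliett}, {golf, hotel, india, juliett}; each meets A ∖ {hotel}, so x IS a limit point.
  x = india: open {india} ∋ x has {india} ∩ (A ∖ {india}) = ∅, so x is NOT a limit point.
  x = juliett: open {juliett} ∋ x has {juliett} ∩ (A ∖ {juliett}) = ∅, so x is NOT a limit point.
Collecting: A' = {hotel}.


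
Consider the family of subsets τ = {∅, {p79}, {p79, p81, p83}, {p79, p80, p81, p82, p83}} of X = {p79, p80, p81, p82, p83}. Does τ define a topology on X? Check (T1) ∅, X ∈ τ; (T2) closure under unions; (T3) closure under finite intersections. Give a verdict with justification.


τ IS a topology on X.

Axiom (T1): ∅ ∈ τ? Yes; X ∈ τ? Yes.
Axiom (T2/T3): check pairwise unions and intersections of members of τ.
All pairwise intersections and unions checked — each lies in τ. Therefore τ satisfies (T1), (T2), (T3): it IS a topology on X.


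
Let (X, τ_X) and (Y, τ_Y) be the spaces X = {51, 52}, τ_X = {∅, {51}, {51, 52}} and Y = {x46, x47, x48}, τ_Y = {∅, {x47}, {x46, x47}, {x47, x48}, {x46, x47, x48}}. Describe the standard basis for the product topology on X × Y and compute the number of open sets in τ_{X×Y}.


Basis B = {∅ × ∅, {51} × {x47}, {51} × {x46, x47}, {51} × {x47, x48}, {51, 52} × {x47}, {51} × {x46, x47, x48}, {51, 52} × {x46, x47}, {51, 52} × {x47, x48}, {51, 52} × {x46, x47, x48}}; |τ_{X×Y}| = 14.

Enumerate products U × V with U ∈ τ_X, V ∈ τ_Y (deduplicated):
  ∅ × ∅ = {} (∅)
  {51} × {x47} = {(51,x47)}
  {51} × {x46, x47} = {(51,x46), (51,x47)}
  {51} × {x47, x48} = {(51,x47), (51,x48)}
  {51, 52} × {x47} = {(51,x47), (52,x47)}
  {51} × {x46, x47, x48} = {(51,x46), (51,x47), (51,x48)}
  {51, 52} × {x46, x47} = {(51,x46), (51,x47), (52,x46), (52,x47)}
  {51, 52} × {x47, x48} = {(51,x47), (51,x48), (52,x47), (52,x48)}
  {51, 52} × {x46, x47, x48} = {(51,x46), (51,x47), (51,x48), (52,x46), (52,x47), (52,x48)}
These 9 distinct sets form the basis B.
Close under arbitrary unions to get τ_{X×Y}; counting gives |τ_{X×Y}| = 14.


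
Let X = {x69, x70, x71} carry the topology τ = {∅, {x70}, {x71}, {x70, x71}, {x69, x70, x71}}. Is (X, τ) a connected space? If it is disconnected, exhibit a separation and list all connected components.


(X, τ) is connected.

Find clopen sets (U ∈ τ with X ∖ U ∈ τ):
  U = ∅, X ∖ U = {x69, x70, x71} — both open, so U is clopen.
  U = {x69, x70, x71}, X ∖ U = ∅ — both open, so U is clopen.
Only trivial clopens (∅ and X) exist, so (X, τ) is connected.
Compute connected components by grouping points that agree on all clopens:
  component: {x69, x70, x71}


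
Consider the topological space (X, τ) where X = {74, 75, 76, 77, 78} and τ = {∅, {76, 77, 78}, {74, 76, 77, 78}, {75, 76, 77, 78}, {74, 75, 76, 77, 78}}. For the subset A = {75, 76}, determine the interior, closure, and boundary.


int(A) = ∅, cl(A) = {74, 75, 76, 77, 78}, ∂A = {74, 75, 76, 77, 78}.

Closed sets in (X, τ) are complements of opens:
  closed(X, τ) = {∅, {74}, {75}, {74, 75}, {74, 75, 76, 77, 78}}.
int(A) = ⋃ {U ∈ τ : U ⊆ A}. Opens contained in A: ∅.
Taking the union of these: int(A) = ∅.
cl(A) = ⋂ {C closed : A ⊆ C}. Closed sets containing A: {74, 75, 76, 77, 78}.
Intersecting these: cl(A) = {74, 75, 76, 77, 78}.
∂A = cl(A) ∖ int(A) = {74, 75, 76, 77, 78} ∖ ∅ = {74, 75, 76, 77, 78}.


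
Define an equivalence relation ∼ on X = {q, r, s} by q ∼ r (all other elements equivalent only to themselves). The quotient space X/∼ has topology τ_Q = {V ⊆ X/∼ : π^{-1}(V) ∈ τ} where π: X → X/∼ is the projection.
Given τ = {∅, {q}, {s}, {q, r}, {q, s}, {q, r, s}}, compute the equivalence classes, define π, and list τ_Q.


X/∼ = {[q=r], [s]}; |τ_Q| = 4.

Equivalence classes: [q=r], [s].
Quotient map π: X → X/∼ sends q ↦ [q=r], r ↦ [q=r], s ↦ [s].
For each subset V ⊆ X/∼, compute π^{-1}(V) ⊆ X and check whether π^{-1}(V) ∈ τ. V is open in τ_Q iff π^{-1}(V) ∈ τ.
  V = {}: π^{-1}(V) = ∅ ∈ τ ✓.
  V = {[q=r]}: π^{-1}(V) = {q, r} ∈ τ ✓.
  V = {[s]}: π^{-1}(V) = {s} ∈ τ ✓.
  V = {[q=r], [s]}: π^{-1}(V) = {q, r, s} ∈ τ ✓.
Open sets in the quotient: τ_Q = {{}, {[q=r]}, {[s]}, {[q=r], [s]}} (4 elements).


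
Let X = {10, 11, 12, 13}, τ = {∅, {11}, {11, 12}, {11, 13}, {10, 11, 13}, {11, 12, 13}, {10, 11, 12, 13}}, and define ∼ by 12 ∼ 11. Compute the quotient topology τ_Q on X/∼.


X/∼ = {[10], [11=12], [13]}; |τ_Q| = 4.

Equivalence classes: [10], [11=12], [13].
Quotient map π: X → X/∼ sends 10 ↦ [10], 11 ↦ [11=12], 12 ↦ [11=12], 13 ↦ [13].
For each subset V ⊆ X/∼, compute π^{-1}(V) ⊆ X and check whether π^{-1}(V) ∈ τ. V is open in τ_Q iff π^{-1}(V) ∈ τ.
  V = {}: π^{-1}(V) = ∅ ∈ τ ✓.
  V = {[10]}: π^{-1}(V) = {10} ∉ τ ✗.
  V = {[11=12]}: π^{-1}(V) = {11, 12} ∈ τ ✓.
  V = {[10], [11=12]}: π^{-1}(V) = {10, 11, 12} ∉ τ ✗.
  V = {[13]}: π^{-1}(V) = {13} ∉ τ ✗.
  V = {[10], [13]}: π^{-1}(V) = {10, 13} ∉ τ ✗.
  V = {[11=12], [13]}: π^{-1}(V) = {11, 12, 13} ∈ τ ✓.
  V = {[10], [11=12], [13]}: π^{-1}(V) = {10, 11, 12, 13} ∈ τ ✓.
Open sets in the quotient: τ_Q = {{}, {[11=12]}, {[11=12], [13]}, {[10], [11=12], [13]}} (4 elements).


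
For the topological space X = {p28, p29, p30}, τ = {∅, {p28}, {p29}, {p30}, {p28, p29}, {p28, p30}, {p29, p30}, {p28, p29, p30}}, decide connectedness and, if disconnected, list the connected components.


(X, τ) is disconnected; components = [{p28}, {p29}, {p30}].

Find clopen sets (U ∈ τ with X ∖ U ∈ τ):
  U = ∅, X ∖ U = {p28, p29, p30} — both open, so U is clopen.
  U = {p28}, X ∖ U = {p29, p30} — both open, so U is clopen.
  U = {p29}, X ∖ U = {p28, p30} — both open, so U is clopen.
  U = {p30}, X ∖ U = {p28, p29} — both open, so U is clopen.
  U = {p28, p29}, X ∖ U = {p30} — both open, so U is clopen.
  U = {p28, p30}, X ∖ U = {p29} — both open, so U is clopen.
  U = {p29, p30}, X ∖ U = {p28} — both open, so U is clopen.
  U = {p28, p29, p30}, X ∖ U = ∅ — both open, so U is clopen.
Nontrivial clopen(s) exist: e.g. {p28, p29}. So (X, τ) is disconnected.
Compute connected components by grouping points that agree on all clopens:
  component: {p28}
  component: {p29}
  component: {p30}


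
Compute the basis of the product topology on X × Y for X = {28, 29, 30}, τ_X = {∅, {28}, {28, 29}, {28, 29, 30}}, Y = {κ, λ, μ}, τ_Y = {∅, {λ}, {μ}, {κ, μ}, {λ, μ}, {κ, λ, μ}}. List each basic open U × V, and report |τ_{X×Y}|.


Basis B = {∅ × ∅, {28} × {λ}, {28} × {μ}, {28} × {κ, μ}, {28} × {λ, μ}, {28, 29} × {λ}, {28, 29} × {μ}, {28} × {κ, λ, μ}, {28, 29, 30} × {λ}, {28, 29, 30} × {μ}, {28, 29} × {κ, μ}, {28, 29} × {λ, μ}, {28, 29} × {κ, λ, μ}, {28, 29, 30} × {κ, μ}, {28, 29, 30} × {λ, μ}, {28, 29, 30} × {κ, λ, μ}}; |τ_{X×Y}| = 40.

Enumerate products U × V with U ∈ τ_X, V ∈ τ_Y (deduplicated):
  ∅ × ∅ = {} (∅)
  {28} × {λ} = {(28,λ)}
  {28} × {μ} = {(28,μ)}
  {28} × {κ, μ} = {(28,κ), (28,μ)}
  {28} × {λ, μ} = {(28,λ), (28,μ)}
  {28, 29} × {λ} = {(28,λ), (29,λ)}
  {28, 29} × {μ} = {(28,μ), (29,μ)}
  {28} × {κ, λ, μ} = {(28,κ), (28,λ), (28,μ)}
  {28, 29, 30} × {λ} = {(28,λ), (29,λ), (30,λ)}
  {28, 29, 30} × {μ} = {(28,μ), (29,μ), (30,μ)}
  {28, 29} × {κ, μ} = {(28,κ), (28,μ), (29,κ), (29,μ)}
  {28, 29} × {λ, μ} = {(28,λ), (28,μ), (29,λ), (29,μ)}
  {28, 29} × {κ, λ, μ} = {(28,κ), (28,λ), (28,μ), (29,κ), (29,λ), (29,μ)}
  {28, 29, 30} × {κ, μ} = {(28,κ), (28,μ), (29,κ), (29,μ), (30,κ), (30,μ)}
  {28, 29, 30} × {λ, μ} = {(28,λ), (28,μ), (29,λ), (29,μ), (30,λ), (30,μ)}
  {28, 29, 30} × {κ, λ, μ} = {(28,κ), (28,λ), (28,μ), (29,κ), (29,λ), (29,μ), (30,κ), (30,λ), (30,μ)}
These 16 distinct sets form the basis B.
Close under arbitrary unions to get τ_{X×Y}; counting gives |τ_{X×Y}| = 40.


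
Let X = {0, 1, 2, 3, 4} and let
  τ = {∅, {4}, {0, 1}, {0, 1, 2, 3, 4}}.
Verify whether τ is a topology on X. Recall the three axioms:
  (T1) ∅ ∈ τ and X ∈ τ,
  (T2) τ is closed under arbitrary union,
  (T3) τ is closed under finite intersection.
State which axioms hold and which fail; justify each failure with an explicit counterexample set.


τ is NOT a topology on X.

Axiom (T1): ∅ ∈ τ? Yes; X ∈ τ? Yes.
Axiom (T2/T3): check pairwise unions and intersections of members of τ.
Counterexample for (T2): {4} ∪ {0, 1} = {0, 1, 4} ∉ τ. Therefore τ is NOT a topology.


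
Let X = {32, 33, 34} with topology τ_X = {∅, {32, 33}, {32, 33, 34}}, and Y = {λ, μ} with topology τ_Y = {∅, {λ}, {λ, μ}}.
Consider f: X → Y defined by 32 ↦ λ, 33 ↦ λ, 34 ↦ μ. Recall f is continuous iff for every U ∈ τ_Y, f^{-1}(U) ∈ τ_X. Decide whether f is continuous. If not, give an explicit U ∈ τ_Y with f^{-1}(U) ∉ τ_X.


f IS continuous.

Compute f^{-1}(U) for each U ∈ τ_Y:
  U = ∅: f^{-1}(U) = ∅ ∈ τ_X ✓.
  U = {λ}: f^{-1}(U) = {32, 33} ∈ τ_X ✓.
  U = {λ, μ}: f^{-1}(U) = {32, 33, 34} ∈ τ_X ✓.
Every preimage lies in τ_X, so f IS continuous.


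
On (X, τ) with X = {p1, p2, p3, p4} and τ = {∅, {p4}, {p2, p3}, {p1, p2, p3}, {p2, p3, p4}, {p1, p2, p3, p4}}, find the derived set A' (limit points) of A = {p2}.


A' = {p1, p3}

For each x ∈ X, list the open sets U ∈ τ with x ∈ U, then check whether U ∩ (A ∖ {x}) ≠ ∅ for every such U.
  x = p1: opens ∋ x are {p1, p2, p3}, {p1, p2, p3, p4}; each meets A ∖ {p1}, so x IS a limit point.
  x = p2: open {p2, p3} ∋ x has {p2, p3} ∩ (A ∖ {p2}) = ∅, so x is NOT a limit point.
  x = p3: opens ∋ x are {p2, p3}, {p1, p2, p3}, {p2, p3, p4}, {p1, p2, p3, p4}; each meets A ∖ {p3}, so x IS a limit point.
  x = p4: open {p4} ∋ x has {p4} ∩ (A ∖ {p4}) = ∅, so x is NOT a limit point.
Collecting: A' = {p1, p3}.


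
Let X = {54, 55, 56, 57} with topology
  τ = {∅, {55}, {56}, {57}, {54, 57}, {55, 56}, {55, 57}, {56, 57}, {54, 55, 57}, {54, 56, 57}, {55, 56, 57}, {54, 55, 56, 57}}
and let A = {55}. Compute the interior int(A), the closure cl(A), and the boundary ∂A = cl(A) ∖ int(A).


int(A) = {55}, cl(A) = {55}, ∂A = ∅.

Closed sets in (X, τ) are complements of opens:
  closed(X, τ) = {∅, {54}, {55}, {56}, {54, 55}, {54, 56}, {54, 57}, {55, 56}, {54, 55, 56}, {54, 55, 57}, {54, 56, 57}, {54, 55, 56, 57}}.
int(A) = ⋃ {U ∈ τ : U ⊆ A}. Opens contained in A: ∅, {55}.
Taking the union of these: int(A) = {55}.
cl(A) = ⋂ {C closed : A ⊆ C}. Closed sets containing A: {55}, {54, 55}, {55, 56}, {54, 55, 56}, {54, 55, 57}, {54, 55, 56, 57}.
Intersecting these: cl(A) = {55}.
∂A = cl(A) ∖ int(A) = {55} ∖ {55} = ∅.


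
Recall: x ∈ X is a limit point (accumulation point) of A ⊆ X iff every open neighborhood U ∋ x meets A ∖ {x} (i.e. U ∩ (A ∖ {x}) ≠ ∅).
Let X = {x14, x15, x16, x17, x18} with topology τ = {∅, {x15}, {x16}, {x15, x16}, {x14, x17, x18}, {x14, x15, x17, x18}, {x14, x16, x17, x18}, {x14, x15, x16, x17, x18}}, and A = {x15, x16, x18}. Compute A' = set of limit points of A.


A' = {x14, x17}

For each x ∈ X, list the open sets U ∈ τ with x ∈ U, then check whether U ∩ (A ∖ {x}) ≠ ∅ for every such U.
  x = x14: opens ∋ x are {x14, x17, x18}, {x14, x15, x17, x18}, {x14, x16, x17, x18}, {x14, x15, x16, x17, x18}; each meets A ∖ {x14}, so x IS a limit point.
  x = x15: open {x15} ∋ x has {x15} ∩ (A ∖ {x15}) = ∅, so x is NOT a limit point.
  x = x16: open {x16} ∋ x has {x16} ∩ (A ∖ {x16}) = ∅, so x is NOT a limit point.
  x = x17: opens ∋ x are {x14, x17, x18}, {x14, x15, x17, x18}, {x14, x16, x17, x18}, {x14, x15, x16, x17, x18}; each meets A ∖ {x17}, so x IS a limit point.
  x = x18: open {x14, x17, x18} ∋ x has {x14, x17, x18} ∩ (A ∖ {x18}) = ∅, so x is NOT a limit point.
Collecting: A' = {x14, x17}.


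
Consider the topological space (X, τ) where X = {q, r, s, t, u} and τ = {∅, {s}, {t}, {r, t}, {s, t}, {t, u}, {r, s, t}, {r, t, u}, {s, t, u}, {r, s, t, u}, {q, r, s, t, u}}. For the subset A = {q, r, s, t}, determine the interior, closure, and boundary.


int(A) = {r, s, t}, cl(A) = {q, r, s, t, u}, ∂A = {q, u}.

Closed sets in (X, τ) are complements of opens:
  closed(X, τ) = {∅, {q}, {q, r}, {q, s}, {q, u}, {q, r, s}, {q, r, u}, {q, s, u}, {q, r, s, u}, {q, r, t, u}, {q, r, s, t, u}}.
int(A) = ⋃ {U ∈ τ : U ⊆ A}. Opens contained in A: ∅, {s}, {t}, {r, t}, {s, t}, {r, s, t}.
Taking the union of these: int(A) = {r, s, t}.
cl(A) = ⋂ {C closed : A ⊆ C}. Closed sets containing A: {q, r, s, t, u}.
Intersecting these: cl(A) = {q, r, s, t, u}.
∂A = cl(A) ∖ int(A) = {q, r, s, t, u} ∖ {r, s, t} = {q, u}.


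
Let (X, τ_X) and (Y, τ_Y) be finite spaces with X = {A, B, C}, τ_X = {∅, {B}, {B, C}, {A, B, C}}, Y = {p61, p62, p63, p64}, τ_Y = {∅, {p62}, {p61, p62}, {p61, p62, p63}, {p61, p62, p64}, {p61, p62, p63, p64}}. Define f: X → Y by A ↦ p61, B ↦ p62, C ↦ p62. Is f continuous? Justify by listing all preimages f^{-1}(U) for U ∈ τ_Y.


f IS continuous.

Compute f^{-1}(U) for each U ∈ τ_Y:
  U = ∅: f^{-1}(U) = ∅ ∈ τ_X ✓.
  U = {p62}: f^{-1}(U) = {B, C} ∈ τ_X ✓.
  U = {p61, p62}: f^{-1}(U) = {A, B, C} ∈ τ_X ✓.
  U = {p61, p62, p63}: f^{-1}(U) = {A, B, C} ∈ τ_X ✓.
  U = {p61, p62, p64}: f^{-1}(U) = {A, B, C} ∈ τ_X ✓.
  U = {p61, p62, p63, p64}: f^{-1}(U) = {A, B, C} ∈ τ_X ✓.
Every preimage lies in τ_X, so f IS continuous.


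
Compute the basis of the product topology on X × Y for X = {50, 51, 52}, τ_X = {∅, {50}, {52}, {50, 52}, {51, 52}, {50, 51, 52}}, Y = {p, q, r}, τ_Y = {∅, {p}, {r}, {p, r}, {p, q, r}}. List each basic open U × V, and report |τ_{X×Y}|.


Basis B = {∅ × ∅, {50} × {p}, {50} × {r}, {52} × {p}, {52} × {r}, {50} × {p, r}, {50, 52} × {p}, {50, 52} × {r}, {51, 52} × {p}, {51, 52} × {r}, {52} × {p, r}, {50} × {p, q, r}, {50, 51, 52} × {p}, {50, 51, 52} × {r}, {52} × {p, q, r}, {50, 52} × {p, r}, {51, 52} × {p, r}, {50, 52} × {p, q, r}, {50, 51, 52} × {p, r}, {51, 52} × {p, q, r}, {50, 51, 52} × {p, q, r}}; |τ_{X×Y}| = 70.

Enumerate products U × V with U ∈ τ_X, V ∈ τ_Y (deduplicated):
  ∅ × ∅ = {} (∅)
  {50} × {p} = {(50,p)}
  {50} × {r} = {(50,r)}
  {52} × {p} = {(52,p)}
  {52} × {r} = {(52,r)}
  {50} × {p, r} = {(50,p), (50,r)}
  {50, 52} × {p} = {(50,p), (52,p)}
  {50, 52} × {r} = {(50,r), (52,r)}
  {51, 52} × {p} = {(51,p), (52,p)}
  {51, 52} × {r} = {(51,r), (52,r)}
  {52} × {p, r} = {(52,p), (52,r)}
  {50} × {p, q, r} = {(50,p), (50,q), (50,r)}
  {50, 51, 52} × {p} = {(50,p), (51,p), (52,p)}
  {50, 51, 52} × {r} = {(50,r), (51,r), (52,r)}
  {52} × {p, q, r} = {(52,p), (52,q), (52,r)}
  {50, 52} × {p, r} = {(50,p), (50,r), (52,p), (52,r)}
  {51, 52} × {p, r} = {(51,p), (51,r), (52,p), (52,r)}
  {50, 52} × {p, q, r} = {(50,p), (50,q), (50,r), (52,p), (52,q), (52,r)}
  {50, 51, 52} × {p, r} = {(50,p), (50,r), (51,p), (51,r), (52,p), (52,r)}
  {51, 52} × {p, q, r} = {(51,p), (51,q), (51,r), (52,p), (52,q), (52,r)}
  {50, 51, 52} × {p, q, r} = {(50,p), (50,q), (50,r), (51,p), (51,q), (51,r), (52,p), (52,q), (52,r)}
These 21 distinct sets form the basis B.
Close under arbitrary unions to get τ_{X×Y}; counting gives |τ_{X×Y}| = 70.


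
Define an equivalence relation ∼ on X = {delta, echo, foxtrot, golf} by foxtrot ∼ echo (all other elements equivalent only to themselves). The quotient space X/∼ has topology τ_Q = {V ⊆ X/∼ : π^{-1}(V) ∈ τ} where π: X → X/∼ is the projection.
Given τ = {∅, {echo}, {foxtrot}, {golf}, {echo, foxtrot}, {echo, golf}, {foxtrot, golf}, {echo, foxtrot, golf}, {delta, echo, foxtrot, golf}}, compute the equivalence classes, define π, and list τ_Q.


X/∼ = {[delta], [echo=foxtrot], [golf]}; |τ_Q| = 5.

Equivalence classes: [delta], [echo=foxtrot], [golf].
Quotient map π: X → X/∼ sends delta ↦ [delta], echo ↦ [echo=foxtrot], foxtrot ↦ [echo=foxtrot], golf ↦ [golf].
For each subset V ⊆ X/∼, compute π^{-1}(V) ⊆ X and check whether π^{-1}(V) ∈ τ. V is open in τ_Q iff π^{-1}(V) ∈ τ.
  V = {}: π^{-1}(V) = ∅ ∈ τ ✓.
  V = {[delta]}: π^{-1}(V) = {delta} ∉ τ ✗.
  V = {[echo=foxtrot]}: π^{-1}(V) = {echo, foxtrot} ∈ τ ✓.
  V = {[delta], [echo=foxtrot]}: π^{-1}(V) = {delta, echo, foxtrot} ∉ τ ✗.
  V = {[golf]}: π^{-1}(V) = {golf} ∈ τ ✓.
  V = {[delta], [golf]}: π^{-1}(V) = {delta, golf} ∉ τ ✗.
  V = {[echo=foxtrot], [golf]}: π^{-1}(V) = {echo, foxtrot, golf} ∈ τ ✓.
  V = {[delta], [echo=foxtrot], [golf]}: π^{-1}(V) = {delta, echo, foxtrot, golf} ∈ τ ✓.
Open sets in the quotient: τ_Q = {{}, {[echo=foxtrot]}, {[golf]}, {[echo=foxtrot], [golf]}, {[delta], [echo=foxtrot], [golf]}} (5 elements).
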